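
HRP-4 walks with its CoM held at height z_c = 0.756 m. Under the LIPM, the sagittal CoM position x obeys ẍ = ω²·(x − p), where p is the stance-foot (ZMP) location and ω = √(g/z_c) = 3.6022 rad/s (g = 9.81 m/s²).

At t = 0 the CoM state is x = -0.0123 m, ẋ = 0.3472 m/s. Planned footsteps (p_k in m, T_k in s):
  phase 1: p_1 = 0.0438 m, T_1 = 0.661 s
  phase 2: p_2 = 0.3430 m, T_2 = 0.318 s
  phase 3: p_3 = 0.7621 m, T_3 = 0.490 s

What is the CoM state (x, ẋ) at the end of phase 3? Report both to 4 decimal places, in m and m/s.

phase 1: p=0.0438, T=0.661, ωT=2.381054, cosh=5.454376, sinh=5.361923; start (x,ẋ)=(-0.012300, 0.347200) → end (x,ẋ)=(0.254621, 0.810204)
phase 2: p=0.3430, T=0.318, ωT=1.145500, cosh=1.731038, sinh=1.412973; start (x,ẋ)=(0.254621, 0.810204) → end (x,ẋ)=(0.507818, 0.952663)
phase 3: p=0.7621, T=0.490, ωT=1.765078, cosh=3.006601, sinh=2.835427; start (x,ẋ)=(0.507818, 0.952663) → end (x,ẋ)=(0.747452, 0.267097)

x = 0.7475, ẋ = 0.2671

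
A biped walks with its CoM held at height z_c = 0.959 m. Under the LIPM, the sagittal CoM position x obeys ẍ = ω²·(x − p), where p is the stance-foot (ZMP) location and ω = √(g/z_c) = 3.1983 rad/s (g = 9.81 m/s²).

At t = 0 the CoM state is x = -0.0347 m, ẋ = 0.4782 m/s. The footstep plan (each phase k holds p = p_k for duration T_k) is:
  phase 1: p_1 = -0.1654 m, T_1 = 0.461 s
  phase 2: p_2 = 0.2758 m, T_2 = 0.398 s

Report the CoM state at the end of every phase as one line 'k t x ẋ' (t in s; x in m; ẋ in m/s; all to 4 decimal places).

phase 1: p=-0.1654, T=0.461, ωT=1.474416, cosh=2.298699, sinh=2.069786; start (x,ẋ)=(-0.034700, 0.478200) → end (x,ẋ)=(0.444508, 1.964445)
phase 2: p=0.2758, T=0.398, ωT=1.272923, cosh=1.925645, sinh=1.645633; start (x,ẋ)=(0.444508, 1.964445) → end (x,ẋ)=(1.611445, 4.670773)

1 0.4610 0.4445 1.9644
2 0.8590 1.6114 4.6708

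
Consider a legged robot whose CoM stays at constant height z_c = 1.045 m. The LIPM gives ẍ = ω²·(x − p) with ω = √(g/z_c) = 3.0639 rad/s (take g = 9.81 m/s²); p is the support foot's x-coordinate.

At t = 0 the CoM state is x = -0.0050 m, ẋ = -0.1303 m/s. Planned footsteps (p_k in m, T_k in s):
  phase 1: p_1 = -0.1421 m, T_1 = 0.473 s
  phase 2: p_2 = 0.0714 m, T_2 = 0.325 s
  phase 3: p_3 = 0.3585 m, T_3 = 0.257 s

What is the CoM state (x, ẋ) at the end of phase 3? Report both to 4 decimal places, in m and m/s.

x = 0.5265, ẋ = 1.0033

phase 1: p=-0.1421, T=0.473, ωT=1.449225, cosh=2.247281, sinh=2.012529; start (x,ẋ)=(-0.005000, -0.130300) → end (x,ẋ)=(0.080414, 0.552564)
phase 2: p=0.0714, T=0.325, ωT=0.995768, cosh=1.538120, sinh=1.168681; start (x,ẋ)=(0.080414, 0.552564) → end (x,ẋ)=(0.296033, 0.882188)
phase 3: p=0.3585, T=0.257, ωT=0.787422, cosh=1.326370, sinh=0.871354; start (x,ẋ)=(0.296033, 0.882188) → end (x,ẋ)=(0.526534, 1.003336)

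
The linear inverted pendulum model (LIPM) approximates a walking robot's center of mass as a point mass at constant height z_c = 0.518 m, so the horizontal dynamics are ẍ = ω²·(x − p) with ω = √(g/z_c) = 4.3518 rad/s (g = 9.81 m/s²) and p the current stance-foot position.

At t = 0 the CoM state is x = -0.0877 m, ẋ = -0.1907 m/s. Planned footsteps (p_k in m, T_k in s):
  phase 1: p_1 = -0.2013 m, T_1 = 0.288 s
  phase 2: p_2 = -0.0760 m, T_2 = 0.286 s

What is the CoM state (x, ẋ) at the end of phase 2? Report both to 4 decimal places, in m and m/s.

x = 0.1191, ẋ = 0.9497

phase 1: p=-0.2013, T=0.288, ωT=1.253318, cosh=1.893750, sinh=1.608194; start (x,ẋ)=(-0.087700, -0.190700) → end (x,ẋ)=(-0.056643, 0.433896)
phase 2: p=-0.0760, T=0.286, ωT=1.244615, cosh=1.879825, sinh=1.591773; start (x,ẋ)=(-0.056643, 0.433896) → end (x,ẋ)=(0.119096, 0.949739)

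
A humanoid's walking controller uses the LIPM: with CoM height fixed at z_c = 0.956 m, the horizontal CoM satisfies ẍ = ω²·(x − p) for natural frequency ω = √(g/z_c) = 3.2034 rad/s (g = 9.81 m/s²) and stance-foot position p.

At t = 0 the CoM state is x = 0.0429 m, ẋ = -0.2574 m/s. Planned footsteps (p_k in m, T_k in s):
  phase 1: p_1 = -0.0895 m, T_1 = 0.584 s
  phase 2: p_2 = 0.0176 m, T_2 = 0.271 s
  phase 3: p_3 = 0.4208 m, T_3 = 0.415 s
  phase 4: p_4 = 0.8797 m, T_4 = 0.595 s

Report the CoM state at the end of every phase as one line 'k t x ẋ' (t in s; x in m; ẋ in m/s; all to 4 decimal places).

phase 1: p=-0.0895, T=0.584, ωT=1.870786, cosh=3.323699, sinh=3.169696; start (x,ẋ)=(0.042900, -0.257400) → end (x,ẋ)=(0.095866, 0.488844)
phase 2: p=0.0176, T=0.271, ωT=0.868121, cosh=1.401085, sinh=0.981346; start (x,ẋ)=(0.095866, 0.488844) → end (x,ẋ)=(0.277012, 0.930952)
phase 3: p=0.4208, T=0.415, ωT=1.329411, cosh=2.021725, sinh=1.757092; start (x,ẋ)=(0.277012, 0.930952) → end (x,ẋ)=(0.640735, 1.072794)
phase 4: p=0.8797, T=0.595, ωT=1.906023, cosh=3.437478, sinh=3.288807; start (x,ẋ)=(0.640735, 1.072794) → end (x,ẋ)=(1.159660, 1.170125)

1 0.5840 0.0959 0.4888
2 0.8550 0.2770 0.9310
3 1.2700 0.6407 1.0728
4 1.8650 1.1597 1.1701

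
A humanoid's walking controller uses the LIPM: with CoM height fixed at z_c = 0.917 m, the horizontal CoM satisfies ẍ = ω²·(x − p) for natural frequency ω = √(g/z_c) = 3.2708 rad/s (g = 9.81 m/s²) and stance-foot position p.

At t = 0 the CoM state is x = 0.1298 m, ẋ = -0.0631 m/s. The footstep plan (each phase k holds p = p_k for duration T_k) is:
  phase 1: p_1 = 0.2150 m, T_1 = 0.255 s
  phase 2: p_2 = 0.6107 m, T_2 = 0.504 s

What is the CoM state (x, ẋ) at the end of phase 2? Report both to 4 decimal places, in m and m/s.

x = -1.0842, ẋ = -5.2768

phase 1: p=0.2150, T=0.255, ωT=0.834054, cosh=1.368460, sinh=0.934175; start (x,ẋ)=(0.129800, -0.063100) → end (x,ẋ)=(0.080385, -0.346678)
phase 2: p=0.6107, T=0.504, ωT=1.648483, cosh=2.695715, sinh=2.503373; start (x,ẋ)=(0.080385, -0.346678) → end (x,ẋ)=(-1.084215, -5.276781)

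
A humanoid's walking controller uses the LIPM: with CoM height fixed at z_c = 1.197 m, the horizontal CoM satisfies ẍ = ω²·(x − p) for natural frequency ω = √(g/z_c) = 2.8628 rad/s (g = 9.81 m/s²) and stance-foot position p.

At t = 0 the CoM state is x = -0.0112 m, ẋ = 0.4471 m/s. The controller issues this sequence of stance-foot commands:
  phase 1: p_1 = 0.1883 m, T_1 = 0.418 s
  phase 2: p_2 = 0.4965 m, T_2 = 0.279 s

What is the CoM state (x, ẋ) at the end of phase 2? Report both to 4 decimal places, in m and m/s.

phase 1: p=0.1883, T=0.418, ωT=1.196650, cosh=1.805610, sinh=1.503405; start (x,ẋ)=(-0.011200, 0.447100) → end (x,ẋ)=(0.062876, -0.051349)
phase 2: p=0.4965, T=0.279, ωT=0.798721, cosh=1.336300, sinh=0.886396; start (x,ẋ)=(0.062876, -0.051349) → end (x,ẋ)=(-0.098851, -1.168971)

x = -0.0989, ẋ = -1.1690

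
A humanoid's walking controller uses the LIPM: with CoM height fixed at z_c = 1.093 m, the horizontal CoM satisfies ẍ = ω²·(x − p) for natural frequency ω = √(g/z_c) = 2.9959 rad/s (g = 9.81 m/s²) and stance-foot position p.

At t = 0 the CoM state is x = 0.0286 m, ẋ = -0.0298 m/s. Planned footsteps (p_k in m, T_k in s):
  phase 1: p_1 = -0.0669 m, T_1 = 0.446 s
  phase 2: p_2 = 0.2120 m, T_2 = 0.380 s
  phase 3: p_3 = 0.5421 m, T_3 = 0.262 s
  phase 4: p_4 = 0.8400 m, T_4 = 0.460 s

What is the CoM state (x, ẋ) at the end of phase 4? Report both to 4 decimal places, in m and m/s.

phase 1: p=-0.0669, T=0.446, ωT=1.336171, cosh=2.033650, sinh=1.770800; start (x,ẋ)=(0.028600, -0.029800) → end (x,ẋ)=(0.109700, 0.446038)
phase 2: p=0.2120, T=0.380, ωT=1.138442, cosh=1.721109, sinh=1.400791; start (x,ẋ)=(0.109700, 0.446038) → end (x,ẋ)=(0.244484, 0.338363)
phase 3: p=0.5421, T=0.262, ωT=0.784926, cosh=1.324199, sinh=0.868045; start (x,ẋ)=(0.244484, 0.338363) → end (x,ẋ)=(0.246035, -0.325915)
phase 4: p=0.8400, T=0.460, ωT=1.378114, cosh=2.109733, sinh=1.857679; start (x,ẋ)=(0.246035, -0.325915) → end (x,ẋ)=(-0.615198, -3.993256)

x = -0.6152, ẋ = -3.9933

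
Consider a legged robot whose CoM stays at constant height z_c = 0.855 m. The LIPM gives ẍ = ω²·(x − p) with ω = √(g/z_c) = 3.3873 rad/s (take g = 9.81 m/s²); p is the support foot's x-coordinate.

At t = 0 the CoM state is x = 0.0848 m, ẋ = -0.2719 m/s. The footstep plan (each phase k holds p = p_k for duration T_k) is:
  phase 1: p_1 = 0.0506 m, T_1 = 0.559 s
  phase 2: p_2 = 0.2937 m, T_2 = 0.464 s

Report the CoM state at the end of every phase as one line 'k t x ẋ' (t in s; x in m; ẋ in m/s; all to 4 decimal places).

phase 1: p=0.0506, T=0.559, ωT=1.893501, cosh=3.396563, sinh=3.246019; start (x,ẋ)=(0.084800, -0.271900) → end (x,ẋ)=(-0.093797, -0.547488)
phase 2: p=0.2937, T=0.464, ωT=1.571707, cosh=2.511276, sinh=2.303585; start (x,ẋ)=(-0.093797, -0.547488) → end (x,ẋ)=(-1.051739, -4.398507)

1 0.5590 -0.0938 -0.5475
2 1.0230 -1.0517 -4.3985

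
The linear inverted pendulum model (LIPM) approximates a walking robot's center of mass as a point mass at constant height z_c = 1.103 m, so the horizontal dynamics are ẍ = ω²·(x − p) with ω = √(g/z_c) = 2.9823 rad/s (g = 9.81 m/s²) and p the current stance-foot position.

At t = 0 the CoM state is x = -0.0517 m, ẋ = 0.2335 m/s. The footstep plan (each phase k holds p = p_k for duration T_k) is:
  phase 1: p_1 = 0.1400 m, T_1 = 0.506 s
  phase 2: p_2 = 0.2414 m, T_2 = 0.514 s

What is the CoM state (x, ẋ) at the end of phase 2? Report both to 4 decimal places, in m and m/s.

phase 1: p=0.1400, T=0.506, ωT=1.509044, cosh=2.371763, sinh=2.150642; start (x,ẋ)=(-0.051700, 0.233500) → end (x,ẋ)=(-0.146282, -0.675730)
phase 2: p=0.2414, T=0.514, ωT=1.532902, cosh=2.423754, sinh=2.207846; start (x,ẋ)=(-0.146282, -0.675730) → end (x,ẋ)=(-1.198499, -4.190478)

x = -1.1985, ẋ = -4.1905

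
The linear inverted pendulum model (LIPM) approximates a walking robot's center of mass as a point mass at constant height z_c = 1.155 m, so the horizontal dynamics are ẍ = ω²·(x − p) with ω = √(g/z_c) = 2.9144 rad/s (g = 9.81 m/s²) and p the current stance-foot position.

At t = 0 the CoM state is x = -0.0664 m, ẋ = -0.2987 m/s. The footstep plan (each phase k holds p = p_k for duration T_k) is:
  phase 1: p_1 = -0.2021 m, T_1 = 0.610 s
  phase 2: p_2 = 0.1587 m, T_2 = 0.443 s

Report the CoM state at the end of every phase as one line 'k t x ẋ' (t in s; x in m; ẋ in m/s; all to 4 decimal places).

1 0.6100 -0.0837 0.2277
2 1.0530 -0.1841 -0.7423

phase 1: p=-0.2021, T=0.610, ωT=1.777784, cosh=3.042871, sinh=2.873859; start (x,ẋ)=(-0.066400, -0.298700) → end (x,ẋ)=(-0.083727, 0.227660)
phase 2: p=0.1587, T=0.443, ωT=1.291079, cosh=1.955842, sinh=1.680868; start (x,ẋ)=(-0.083727, 0.227660) → end (x,ẋ)=(-0.184147, -0.742317)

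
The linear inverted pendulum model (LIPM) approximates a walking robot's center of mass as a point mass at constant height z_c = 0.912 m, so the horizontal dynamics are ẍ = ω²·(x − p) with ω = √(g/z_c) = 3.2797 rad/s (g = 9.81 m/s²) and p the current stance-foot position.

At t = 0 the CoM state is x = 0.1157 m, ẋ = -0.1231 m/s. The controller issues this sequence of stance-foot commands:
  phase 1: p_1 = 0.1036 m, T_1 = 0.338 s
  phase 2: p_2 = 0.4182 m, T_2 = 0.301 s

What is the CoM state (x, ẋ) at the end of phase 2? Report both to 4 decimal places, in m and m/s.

phase 1: p=0.1036, T=0.338, ωT=1.108539, cosh=1.679984, sinh=1.349943; start (x,ẋ)=(0.115700, -0.123100) → end (x,ẋ)=(0.073259, -0.153234)
phase 2: p=0.4182, T=0.301, ωT=0.987190, cosh=1.528152, sinh=1.155530; start (x,ẋ)=(0.073259, -0.153234) → end (x,ẋ)=(-0.162911, -1.541419)

x = -0.1629, ẋ = -1.5414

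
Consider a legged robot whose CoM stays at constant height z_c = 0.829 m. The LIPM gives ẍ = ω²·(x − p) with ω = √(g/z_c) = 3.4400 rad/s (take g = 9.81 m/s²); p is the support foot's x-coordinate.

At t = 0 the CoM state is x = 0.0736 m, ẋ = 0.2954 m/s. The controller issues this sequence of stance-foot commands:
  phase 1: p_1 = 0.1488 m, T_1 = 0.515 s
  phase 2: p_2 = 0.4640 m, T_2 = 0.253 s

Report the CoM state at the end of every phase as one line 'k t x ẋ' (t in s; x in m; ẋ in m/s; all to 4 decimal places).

phase 1: p=0.1488, T=0.515, ωT=1.771600, cosh=3.025157, sinh=2.855097; start (x,ẋ)=(0.073600, 0.295400) → end (x,ẋ)=(0.166481, 0.155052)
phase 2: p=0.4640, T=0.253, ωT=0.870320, cosh=1.403246, sinh=0.984429; start (x,ẋ)=(0.166481, 0.155052) → end (x,ẋ)=(0.090879, -0.789951)

1 0.5150 0.1665 0.1551
2 0.7680 0.0909 -0.7900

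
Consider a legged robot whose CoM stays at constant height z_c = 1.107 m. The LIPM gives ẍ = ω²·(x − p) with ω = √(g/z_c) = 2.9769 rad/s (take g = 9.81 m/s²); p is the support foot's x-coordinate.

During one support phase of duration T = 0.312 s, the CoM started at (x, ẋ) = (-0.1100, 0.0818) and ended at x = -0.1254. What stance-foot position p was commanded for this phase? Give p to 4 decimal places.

ωT = 2.9769·0.312 = 0.928793; cosh(ωT) = 1.463241, sinh(ωT) = 1.068211
x(T) = p + (x₀−p)·cosh(ωT) + (ẋ₀/ω)·sinh(ωT) ⇒ p·(1 − cosh) = x(T) − x₀·cosh − (ẋ₀/ω)·sinh
numerator   = -0.1254 − (-0.1100)·1.463241 − (0.0818/2.9769)·1.068211 = 0.006204
denominator = 1 − 1.463241 = -0.463241
p = 0.006204 / -0.463241 = -0.0134

p = -0.0134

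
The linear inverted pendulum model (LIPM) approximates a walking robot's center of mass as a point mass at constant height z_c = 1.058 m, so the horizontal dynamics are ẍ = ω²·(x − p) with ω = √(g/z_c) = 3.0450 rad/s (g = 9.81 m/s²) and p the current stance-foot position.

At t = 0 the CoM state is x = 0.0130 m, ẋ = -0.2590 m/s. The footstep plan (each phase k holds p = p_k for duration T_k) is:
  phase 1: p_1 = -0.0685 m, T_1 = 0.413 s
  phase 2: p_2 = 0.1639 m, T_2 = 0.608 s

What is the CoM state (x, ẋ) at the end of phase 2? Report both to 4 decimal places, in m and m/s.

x = -0.6305, ẋ = -2.3304

phase 1: p=-0.0685, T=0.413, ωT=1.257585, cosh=1.900629, sinh=1.616289; start (x,ẋ)=(0.013000, -0.259000) → end (x,ẋ)=(-0.051076, -0.091152)
phase 2: p=0.1639, T=0.608, ωT=1.851360, cosh=3.262749, sinh=3.105726; start (x,ẋ)=(-0.051076, -0.091152) → end (x,ẋ)=(-0.630484, -2.330424)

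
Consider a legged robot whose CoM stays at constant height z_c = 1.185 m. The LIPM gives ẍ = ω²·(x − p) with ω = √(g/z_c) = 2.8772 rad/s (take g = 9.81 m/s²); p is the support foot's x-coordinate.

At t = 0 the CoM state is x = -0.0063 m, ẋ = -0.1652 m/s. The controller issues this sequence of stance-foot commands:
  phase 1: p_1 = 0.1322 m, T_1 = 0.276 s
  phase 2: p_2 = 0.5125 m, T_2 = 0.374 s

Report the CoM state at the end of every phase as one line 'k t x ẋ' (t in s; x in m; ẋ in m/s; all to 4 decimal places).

1 0.2760 -0.1029 -0.5709
2 0.6500 -0.7520 -3.2293

phase 1: p=0.1322, T=0.276, ωT=0.794107, cosh=1.332225, sinh=0.880240; start (x,ẋ)=(-0.006300, -0.165200) → end (x,ẋ)=(-0.102854, -0.570852)
phase 2: p=0.5125, T=0.374, ωT=1.076073, cosh=1.637035, sinh=1.296103; start (x,ẋ)=(-0.102854, -0.570852) → end (x,ẋ)=(-0.752010, -3.229250)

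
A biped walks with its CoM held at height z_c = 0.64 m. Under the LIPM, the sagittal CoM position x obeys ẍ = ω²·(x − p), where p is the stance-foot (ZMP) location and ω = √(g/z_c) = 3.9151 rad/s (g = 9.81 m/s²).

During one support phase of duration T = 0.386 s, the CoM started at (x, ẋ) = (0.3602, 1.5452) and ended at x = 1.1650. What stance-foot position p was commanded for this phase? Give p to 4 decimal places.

ωT = 3.9151·0.386 = 1.511229; cosh(ωT) = 2.376467, sinh(ωT) = 2.155829
x(T) = p + (x₀−p)·cosh(ωT) + (ẋ₀/ω)·sinh(ωT) ⇒ p·(1 − cosh) = x(T) − x₀·cosh − (ẋ₀/ω)·sinh
numerator   = 1.1650 − (0.3602)·2.376467 − (1.5452/3.9151)·2.155829 = -0.541859
denominator = 1 − 2.376467 = -1.376467
p = -0.541859 / -1.376467 = 0.3937

p = 0.3937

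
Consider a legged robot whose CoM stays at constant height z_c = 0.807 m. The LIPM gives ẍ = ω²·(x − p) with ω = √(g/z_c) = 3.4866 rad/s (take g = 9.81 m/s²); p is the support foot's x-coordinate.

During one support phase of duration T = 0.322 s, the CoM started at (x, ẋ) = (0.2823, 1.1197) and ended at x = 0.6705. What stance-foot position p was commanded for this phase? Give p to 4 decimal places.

p = 0.3581

ωT = 3.4866·0.322 = 1.122685; cosh(ωT) = 1.699250, sinh(ωT) = 1.373845
x(T) = p + (x₀−p)·cosh(ωT) + (ẋ₀/ω)·sinh(ωT) ⇒ p·(1 − cosh) = x(T) − x₀·cosh − (ẋ₀/ω)·sinh
numerator   = 0.6705 − (0.2823)·1.699250 − (1.1197/3.4866)·1.373845 = -0.250400
denominator = 1 − 1.699250 = -0.699250
p = -0.250400 / -0.699250 = 0.3581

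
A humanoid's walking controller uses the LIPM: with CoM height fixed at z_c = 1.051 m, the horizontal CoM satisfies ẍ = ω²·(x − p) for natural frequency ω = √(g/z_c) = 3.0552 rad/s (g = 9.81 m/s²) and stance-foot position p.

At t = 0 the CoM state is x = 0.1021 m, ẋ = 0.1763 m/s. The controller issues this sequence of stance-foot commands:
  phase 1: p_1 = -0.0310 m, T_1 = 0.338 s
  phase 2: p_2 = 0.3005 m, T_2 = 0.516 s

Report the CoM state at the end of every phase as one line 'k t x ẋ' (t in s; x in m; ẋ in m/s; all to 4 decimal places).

1 0.3380 0.2504 0.7776
2 0.8540 0.7634 1.6066

phase 1: p=-0.0310, T=0.338, ωT=1.032658, cosh=1.582290, sinh=1.226230; start (x,ẋ)=(0.102100, 0.176300) → end (x,ẋ)=(0.250362, 0.777601)
phase 2: p=0.3005, T=0.516, ωT=1.576483, cosh=2.522306, sinh=2.315606; start (x,ẋ)=(0.250362, 0.777601) → end (x,ẋ)=(0.763398, 1.606641)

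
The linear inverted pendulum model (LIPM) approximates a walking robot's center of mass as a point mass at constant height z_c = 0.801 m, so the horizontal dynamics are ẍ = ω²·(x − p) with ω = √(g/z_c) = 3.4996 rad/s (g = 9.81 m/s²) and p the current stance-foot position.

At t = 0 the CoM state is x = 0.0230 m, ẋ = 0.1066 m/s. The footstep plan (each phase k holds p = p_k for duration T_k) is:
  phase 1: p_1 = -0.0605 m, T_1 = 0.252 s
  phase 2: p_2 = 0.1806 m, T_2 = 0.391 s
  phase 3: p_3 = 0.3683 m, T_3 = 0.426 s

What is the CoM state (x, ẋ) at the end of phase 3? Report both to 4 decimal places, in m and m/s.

x = 0.2222, ẋ = -0.3194

phase 1: p=-0.0605, T=0.252, ωT=0.881899, cosh=1.414739, sinh=1.000743; start (x,ẋ)=(0.023000, 0.106600) → end (x,ẋ)=(0.088114, 0.443245)
phase 2: p=0.1806, T=0.391, ωT=1.368344, cosh=2.091683, sinh=1.837155; start (x,ẋ)=(0.088114, 0.443245) → end (x,ẋ)=(0.219835, 0.332507)
phase 3: p=0.3683, T=0.426, ωT=1.490830, cosh=2.332982, sinh=2.107796; start (x,ẋ)=(0.219835, 0.332507) → end (x,ẋ)=(0.222202, -0.319409)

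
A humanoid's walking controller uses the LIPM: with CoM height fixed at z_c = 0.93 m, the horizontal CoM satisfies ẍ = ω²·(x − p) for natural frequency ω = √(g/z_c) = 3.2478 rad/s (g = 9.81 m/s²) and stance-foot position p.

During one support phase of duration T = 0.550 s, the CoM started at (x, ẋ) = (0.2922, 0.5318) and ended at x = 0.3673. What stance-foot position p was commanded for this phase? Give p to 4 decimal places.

ωT = 3.2478·0.550 = 1.786290; cosh(ωT) = 3.067427, sinh(ωT) = 2.899846
x(T) = p + (x₀−p)·cosh(ωT) + (ẋ₀/ω)·sinh(ωT) ⇒ p·(1 − cosh) = x(T) − x₀·cosh − (ẋ₀/ω)·sinh
numerator   = 0.3673 − (0.2922)·3.067427 − (0.5318/3.2478)·2.899846 = -1.003828
denominator = 1 − 3.067427 = -2.067427
p = -1.003828 / -2.067427 = 0.4855

p = 0.4855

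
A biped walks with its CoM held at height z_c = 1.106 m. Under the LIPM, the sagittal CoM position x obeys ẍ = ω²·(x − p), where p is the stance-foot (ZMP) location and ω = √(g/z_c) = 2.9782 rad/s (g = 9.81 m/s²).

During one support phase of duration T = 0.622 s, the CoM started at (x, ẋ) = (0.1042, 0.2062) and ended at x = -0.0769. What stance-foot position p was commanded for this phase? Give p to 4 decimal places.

p = 0.2791

ωT = 2.9782·0.622 = 1.852440; cosh(ωT) = 3.266106, sinh(ωT) = 3.109253
x(T) = p + (x₀−p)·cosh(ωT) + (ẋ₀/ω)·sinh(ωT) ⇒ p·(1 − cosh) = x(T) − x₀·cosh − (ẋ₀/ω)·sinh
numerator   = -0.0769 − (0.1042)·3.266106 − (0.2062/2.9782)·3.109253 = -0.632502
denominator = 1 − 3.266106 = -2.266106
p = -0.632502 / -2.266106 = 0.2791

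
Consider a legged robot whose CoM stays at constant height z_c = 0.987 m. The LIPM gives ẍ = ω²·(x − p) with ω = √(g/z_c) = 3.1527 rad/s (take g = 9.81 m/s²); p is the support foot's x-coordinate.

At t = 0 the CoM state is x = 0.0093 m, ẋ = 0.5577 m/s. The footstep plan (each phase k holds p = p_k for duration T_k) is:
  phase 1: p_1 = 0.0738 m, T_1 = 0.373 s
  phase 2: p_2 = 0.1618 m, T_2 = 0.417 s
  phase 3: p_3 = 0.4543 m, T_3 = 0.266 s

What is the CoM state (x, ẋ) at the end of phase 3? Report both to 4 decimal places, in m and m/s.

phase 1: p=0.0738, T=0.373, ωT=1.175957, cosh=1.774884, sinh=1.466360; start (x,ẋ)=(0.009300, 0.557700) → end (x,ẋ)=(0.218713, 0.691670)
phase 2: p=0.1618, T=0.417, ωT=1.314676, cosh=1.996053, sinh=1.727491; start (x,ẋ)=(0.218713, 0.691670) → end (x,ẋ)=(0.654395, 1.690573)
phase 3: p=0.4543, T=0.266, ωT=0.838618, cosh=1.372738, sinh=0.940430; start (x,ẋ)=(0.654395, 1.690573) → end (x,ẋ)=(1.233266, 2.913976)

x = 1.2333, ẋ = 2.9140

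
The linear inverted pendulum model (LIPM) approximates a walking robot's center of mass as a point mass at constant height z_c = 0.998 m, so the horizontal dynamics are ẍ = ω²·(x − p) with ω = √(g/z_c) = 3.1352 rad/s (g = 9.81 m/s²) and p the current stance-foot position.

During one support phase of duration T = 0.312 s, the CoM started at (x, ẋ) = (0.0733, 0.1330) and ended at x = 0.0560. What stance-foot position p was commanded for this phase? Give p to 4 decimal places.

ωT = 3.1352·0.312 = 0.978182; cosh(ωT) = 1.517806, sinh(ωT) = 1.141812
x(T) = p + (x₀−p)·cosh(ωT) + (ẋ₀/ω)·sinh(ωT) ⇒ p·(1 − cosh) = x(T) − x₀·cosh − (ẋ₀/ω)·sinh
numerator   = 0.0560 − (0.0733)·1.517806 − (0.1330/3.1352)·1.141812 = -0.103693
denominator = 1 − 1.517806 = -0.517806
p = -0.103693 / -0.517806 = 0.2003

p = 0.2003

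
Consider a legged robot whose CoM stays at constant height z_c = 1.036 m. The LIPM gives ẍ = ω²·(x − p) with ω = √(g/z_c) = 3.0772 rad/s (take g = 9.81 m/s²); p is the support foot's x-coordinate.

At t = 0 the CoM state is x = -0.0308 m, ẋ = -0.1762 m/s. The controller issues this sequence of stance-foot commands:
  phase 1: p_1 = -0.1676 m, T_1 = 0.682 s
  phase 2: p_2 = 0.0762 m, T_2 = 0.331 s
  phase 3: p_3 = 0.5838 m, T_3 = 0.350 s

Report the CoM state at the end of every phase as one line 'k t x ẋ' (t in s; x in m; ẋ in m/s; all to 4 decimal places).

phase 1: p=-0.1676, T=0.682, ωT=2.098650, cosh=4.138889, sinh=4.016267; start (x,ẋ)=(-0.030800, -0.176200) → end (x,ẋ)=(0.168629, 0.961419)
phase 2: p=0.0762, T=0.331, ωT=1.018553, cosh=1.565151, sinh=1.204034; start (x,ẋ)=(0.168629, 0.961419) → end (x,ẋ)=(0.597046, 1.847222)
phase 3: p=0.5838, T=0.350, ωT=1.077020, cosh=1.638263, sinh=1.297654; start (x,ẋ)=(0.597046, 1.847222) → end (x,ẋ)=(1.384473, 3.079129)

1 0.6820 0.1686 0.9614
2 1.0130 0.5970 1.8472
3 1.3630 1.3845 3.0791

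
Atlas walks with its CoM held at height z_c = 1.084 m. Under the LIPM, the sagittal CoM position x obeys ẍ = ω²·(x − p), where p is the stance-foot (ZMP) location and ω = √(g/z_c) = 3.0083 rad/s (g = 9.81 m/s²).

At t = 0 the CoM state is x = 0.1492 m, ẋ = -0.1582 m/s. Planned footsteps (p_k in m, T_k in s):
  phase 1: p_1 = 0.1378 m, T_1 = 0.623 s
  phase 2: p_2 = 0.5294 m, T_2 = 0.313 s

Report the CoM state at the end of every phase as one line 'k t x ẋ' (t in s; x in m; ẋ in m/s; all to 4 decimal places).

1 0.6230 0.0085 -0.4184
2 0.9360 -0.3911 -2.3213

phase 1: p=0.1378, T=0.623, ωT=1.874171, cosh=3.334449, sinh=3.180966; start (x,ẋ)=(0.149200, -0.158200) → end (x,ẋ)=(0.008533, -0.418420)
phase 2: p=0.5294, T=0.313, ωT=0.941598, cosh=1.477040, sinh=1.087036; start (x,ẋ)=(0.008533, -0.418420) → end (x,ẋ)=(-0.391136, -2.321326)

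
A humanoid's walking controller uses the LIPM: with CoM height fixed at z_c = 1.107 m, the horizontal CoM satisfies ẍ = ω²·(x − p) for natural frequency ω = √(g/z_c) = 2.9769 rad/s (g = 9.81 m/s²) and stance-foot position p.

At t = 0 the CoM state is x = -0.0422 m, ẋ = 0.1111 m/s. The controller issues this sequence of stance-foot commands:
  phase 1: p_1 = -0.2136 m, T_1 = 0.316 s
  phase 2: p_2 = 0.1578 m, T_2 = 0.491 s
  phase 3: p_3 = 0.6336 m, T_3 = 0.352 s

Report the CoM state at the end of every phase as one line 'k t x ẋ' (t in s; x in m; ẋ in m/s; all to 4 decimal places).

1 0.3160 0.0799 0.7180
2 0.8070 0.4730 1.1584
3 1.1590 0.8630 1.2569

phase 1: p=-0.2136, T=0.316, ωT=0.940700, cosh=1.476065, sinh=1.085710; start (x,ẋ)=(-0.042200, 0.111100) → end (x,ẋ)=(0.079917, 0.717964)
phase 2: p=0.1578, T=0.491, ωT=1.461658, cosh=2.272478, sinh=2.040626; start (x,ẋ)=(0.079917, 0.717964) → end (x,ẋ)=(0.472968, 1.158439)
phase 3: p=0.6336, T=0.352, ωT=1.047869, cosh=1.601126, sinh=1.250442; start (x,ẋ)=(0.472968, 1.158439) → end (x,ẋ)=(0.863008, 1.256863)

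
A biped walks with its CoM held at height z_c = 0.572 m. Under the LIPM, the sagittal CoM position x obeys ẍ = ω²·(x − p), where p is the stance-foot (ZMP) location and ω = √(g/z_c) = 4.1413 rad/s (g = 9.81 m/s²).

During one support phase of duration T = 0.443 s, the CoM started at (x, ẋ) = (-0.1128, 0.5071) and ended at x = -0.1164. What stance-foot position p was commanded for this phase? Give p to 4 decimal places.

p = 0.0578

ωT = 4.1413·0.443 = 1.834596; cosh(ωT) = 3.211140, sinh(ωT) = 3.051462
x(T) = p + (x₀−p)·cosh(ωT) + (ẋ₀/ω)·sinh(ωT) ⇒ p·(1 − cosh) = x(T) − x₀·cosh − (ẋ₀/ω)·sinh
numerator   = -0.1164 − (-0.1128)·3.211140 − (0.5071/4.1413)·3.051462 = -0.127833
denominator = 1 − 3.211140 = -2.211140
p = -0.127833 / -2.211140 = 0.0578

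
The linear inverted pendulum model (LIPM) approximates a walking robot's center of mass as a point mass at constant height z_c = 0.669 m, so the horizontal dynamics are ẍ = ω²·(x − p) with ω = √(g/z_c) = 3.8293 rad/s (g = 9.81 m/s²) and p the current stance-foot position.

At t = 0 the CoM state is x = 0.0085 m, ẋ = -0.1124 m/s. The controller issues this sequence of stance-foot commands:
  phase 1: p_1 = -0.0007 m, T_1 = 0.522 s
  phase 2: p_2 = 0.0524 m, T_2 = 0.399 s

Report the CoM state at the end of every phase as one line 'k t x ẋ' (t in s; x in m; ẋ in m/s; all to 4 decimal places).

phase 1: p=-0.0007, T=0.522, ωT=1.998895, cosh=3.758189, sinh=3.622704; start (x,ẋ)=(0.008500, -0.112400) → end (x,ẋ)=(-0.072461, -0.294794)
phase 2: p=0.0524, T=0.399, ωT=1.527891, cosh=2.412719, sinh=2.195727; start (x,ẋ)=(-0.072461, -0.294794) → end (x,ẋ)=(-0.417889, -1.761095)

1 0.5220 -0.0725 -0.2948
2 0.9210 -0.4179 -1.7611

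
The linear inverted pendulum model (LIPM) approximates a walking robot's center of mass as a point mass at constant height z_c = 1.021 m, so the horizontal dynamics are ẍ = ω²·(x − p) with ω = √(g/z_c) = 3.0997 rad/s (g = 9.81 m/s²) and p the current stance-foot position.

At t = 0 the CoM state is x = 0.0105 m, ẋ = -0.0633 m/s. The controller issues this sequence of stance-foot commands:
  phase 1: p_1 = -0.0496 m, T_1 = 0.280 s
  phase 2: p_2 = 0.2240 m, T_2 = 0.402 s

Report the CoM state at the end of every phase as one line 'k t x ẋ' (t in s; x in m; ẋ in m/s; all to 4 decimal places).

1 0.2800 0.0146 0.0941
2 0.6820 -0.1218 -0.8581

phase 1: p=-0.0496, T=0.280, ωT=0.867916, cosh=1.400884, sinh=0.981058; start (x,ẋ)=(0.010500, -0.063300) → end (x,ẋ)=(0.014559, 0.094087)
phase 2: p=0.2240, T=0.402, ωT=1.246079, cosh=1.882158, sinh=1.594528; start (x,ẋ)=(0.014559, 0.094087) → end (x,ẋ)=(-0.121802, -0.858089)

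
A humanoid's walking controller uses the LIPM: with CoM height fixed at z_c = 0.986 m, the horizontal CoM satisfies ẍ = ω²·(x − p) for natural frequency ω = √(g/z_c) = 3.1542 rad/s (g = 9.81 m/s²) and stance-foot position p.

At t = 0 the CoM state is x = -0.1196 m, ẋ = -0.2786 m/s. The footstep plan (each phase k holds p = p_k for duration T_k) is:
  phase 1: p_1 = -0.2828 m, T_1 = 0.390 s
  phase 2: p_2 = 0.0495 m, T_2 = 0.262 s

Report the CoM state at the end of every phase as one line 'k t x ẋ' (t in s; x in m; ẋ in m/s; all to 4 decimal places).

phase 1: p=-0.2828, T=0.390, ωT=1.230138, cosh=1.856977, sinh=1.564725; start (x,ẋ)=(-0.119600, -0.278600) → end (x,ẋ)=(-0.117948, 0.288112)
phase 2: p=0.0495, T=0.262, ωT=0.826400, cosh=1.361350, sinh=0.923728; start (x,ẋ)=(-0.117948, 0.288112) → end (x,ẋ)=(-0.094080, -0.095659)

1 0.3900 -0.1179 0.2881
2 0.6520 -0.0941 -0.0957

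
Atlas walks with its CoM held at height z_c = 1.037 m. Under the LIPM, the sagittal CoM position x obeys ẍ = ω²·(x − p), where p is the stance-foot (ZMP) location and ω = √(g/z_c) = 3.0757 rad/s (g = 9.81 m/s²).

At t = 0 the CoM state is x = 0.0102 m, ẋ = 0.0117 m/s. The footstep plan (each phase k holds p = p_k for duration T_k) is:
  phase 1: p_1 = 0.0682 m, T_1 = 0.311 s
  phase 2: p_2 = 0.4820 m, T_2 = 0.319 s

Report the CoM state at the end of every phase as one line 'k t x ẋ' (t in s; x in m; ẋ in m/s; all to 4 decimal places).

1 0.3110 -0.0142 -0.1804
2 0.6300 -0.3401 -2.0239

phase 1: p=0.0682, T=0.311, ωT=0.956543, cosh=1.493451, sinh=1.109232; start (x,ẋ)=(0.010200, 0.011700) → end (x,ẋ)=(-0.014201, -0.180403)
phase 2: p=0.4820, T=0.319, ωT=0.981148, cosh=1.521199, sinh=1.146319; start (x,ẋ)=(-0.014201, -0.180403) → end (x,ẋ)=(-0.340056, -2.023900)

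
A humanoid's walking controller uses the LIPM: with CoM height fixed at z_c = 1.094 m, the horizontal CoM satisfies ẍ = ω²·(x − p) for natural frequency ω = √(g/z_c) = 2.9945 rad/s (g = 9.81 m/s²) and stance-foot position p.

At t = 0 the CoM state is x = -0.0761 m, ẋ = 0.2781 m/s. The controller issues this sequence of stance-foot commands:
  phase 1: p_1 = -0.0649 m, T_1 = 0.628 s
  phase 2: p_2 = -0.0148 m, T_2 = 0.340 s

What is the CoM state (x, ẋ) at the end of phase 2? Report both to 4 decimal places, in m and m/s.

phase 1: p=-0.0649, T=0.628, ωT=1.880546, cosh=3.354795, sinh=3.202289; start (x,ẋ)=(-0.076100, 0.278100) → end (x,ẋ)=(0.194924, 0.825569)
phase 2: p=-0.0148, T=0.340, ωT=1.018130, cosh=1.564642, sinh=1.203372; start (x,ẋ)=(0.194924, 0.825569) → end (x,ẋ)=(0.645106, 2.047458)

x = 0.6451, ẋ = 2.0475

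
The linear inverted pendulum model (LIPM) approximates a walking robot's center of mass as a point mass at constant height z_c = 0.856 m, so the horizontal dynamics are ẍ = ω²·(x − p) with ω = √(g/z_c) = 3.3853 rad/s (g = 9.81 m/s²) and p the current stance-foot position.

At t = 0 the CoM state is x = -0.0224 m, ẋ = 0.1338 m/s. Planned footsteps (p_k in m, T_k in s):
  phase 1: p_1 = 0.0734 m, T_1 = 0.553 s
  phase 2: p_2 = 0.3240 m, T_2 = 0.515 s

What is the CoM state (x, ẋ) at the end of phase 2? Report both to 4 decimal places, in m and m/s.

phase 1: p=0.0734, T=0.553, ωT=1.872071, cosh=3.327776, sinh=3.173971; start (x,ẋ)=(-0.022400, 0.133800) → end (x,ẋ)=(-0.119953, -0.584100)
phase 2: p=0.3240, T=0.515, ωT=1.743429, cosh=2.945918, sinh=2.770998; start (x,ẋ)=(-0.119953, -0.584100) → end (x,ẋ)=(-1.461958, -5.885286)

x = -1.4620, ẋ = -5.8853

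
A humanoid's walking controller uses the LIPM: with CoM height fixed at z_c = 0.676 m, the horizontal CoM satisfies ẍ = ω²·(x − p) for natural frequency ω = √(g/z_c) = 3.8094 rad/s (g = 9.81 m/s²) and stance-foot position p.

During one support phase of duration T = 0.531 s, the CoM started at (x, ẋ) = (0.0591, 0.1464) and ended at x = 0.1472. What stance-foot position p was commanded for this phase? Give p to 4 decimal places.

p = 0.0783

ωT = 3.8094·0.531 = 2.022791; cosh(ωT) = 3.845841, sinh(ωT) = 3.713556
x(T) = p + (x₀−p)·cosh(ωT) + (ẋ₀/ω)·sinh(ωT) ⇒ p·(1 − cosh) = x(T) − x₀·cosh − (ẋ₀/ω)·sinh
numerator   = 0.1472 − (0.0591)·3.845841 − (0.1464/3.8094)·3.713556 = -0.222806
denominator = 1 − 3.845841 = -2.845841
p = -0.222806 / -2.845841 = 0.0783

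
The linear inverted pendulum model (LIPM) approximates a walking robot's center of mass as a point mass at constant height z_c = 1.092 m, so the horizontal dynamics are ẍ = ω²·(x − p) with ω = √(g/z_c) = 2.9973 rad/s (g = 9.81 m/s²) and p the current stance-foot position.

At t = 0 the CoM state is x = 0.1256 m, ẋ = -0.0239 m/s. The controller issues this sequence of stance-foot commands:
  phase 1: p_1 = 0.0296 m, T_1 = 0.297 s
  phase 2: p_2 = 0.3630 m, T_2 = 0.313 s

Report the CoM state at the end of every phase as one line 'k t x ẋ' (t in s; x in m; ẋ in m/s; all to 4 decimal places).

phase 1: p=0.0296, T=0.297, ωT=0.890198, cosh=1.423093, sinh=1.012519; start (x,ẋ)=(0.125600, -0.023900) → end (x,ẋ)=(0.158143, 0.257331)
phase 2: p=0.3630, T=0.313, ωT=0.938155, cosh=1.473306, sinh=1.081957; start (x,ẋ)=(0.158143, 0.257331) → end (x,ẋ)=(0.154074, -0.285212)

1 0.2970 0.1581 0.2573
2 0.6100 0.1541 -0.2852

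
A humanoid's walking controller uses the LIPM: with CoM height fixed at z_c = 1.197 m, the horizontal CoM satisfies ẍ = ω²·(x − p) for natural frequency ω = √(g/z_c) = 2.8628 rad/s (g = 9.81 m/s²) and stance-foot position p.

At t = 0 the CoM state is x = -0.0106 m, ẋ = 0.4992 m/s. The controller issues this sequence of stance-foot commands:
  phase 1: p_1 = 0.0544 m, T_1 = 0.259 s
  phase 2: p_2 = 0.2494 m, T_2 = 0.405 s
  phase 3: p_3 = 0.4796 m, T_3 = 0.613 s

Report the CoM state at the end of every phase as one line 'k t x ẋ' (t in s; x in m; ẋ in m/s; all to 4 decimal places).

1 0.2590 0.1122 0.4919
2 0.6640 0.2561 0.2966
3 1.2770 0.1045 -0.9120

phase 1: p=0.0544, T=0.259, ωT=0.741465, cosh=1.287712, sinh=0.811297; start (x,ẋ)=(-0.010600, 0.499200) → end (x,ẋ)=(0.112168, 0.491858)
phase 2: p=0.2494, T=0.405, ωT=1.159434, cosh=1.750896, sinh=1.437232; start (x,ẋ)=(0.112168, 0.491858) → end (x,ẋ)=(0.256053, 0.296552)
phase 3: p=0.4796, T=0.613, ωT=1.754896, cosh=2.977887, sinh=2.804962; start (x,ẋ)=(0.256053, 0.296552) → end (x,ẋ)=(0.104462, -0.911997)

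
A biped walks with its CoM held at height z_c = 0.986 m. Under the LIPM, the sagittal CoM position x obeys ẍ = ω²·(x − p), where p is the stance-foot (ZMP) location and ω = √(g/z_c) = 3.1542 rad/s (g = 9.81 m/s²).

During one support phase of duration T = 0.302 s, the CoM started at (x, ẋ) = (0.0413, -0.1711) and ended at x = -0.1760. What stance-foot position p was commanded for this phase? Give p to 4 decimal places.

ωT = 3.1542·0.302 = 0.952568; cosh(ωT) = 1.489054, sinh(ωT) = 1.103305
x(T) = p + (x₀−p)·cosh(ωT) + (ẋ₀/ω)·sinh(ωT) ⇒ p·(1 − cosh) = x(T) − x₀·cosh − (ẋ₀/ω)·sinh
numerator   = -0.1760 − (0.0413)·1.489054 − (-0.1711/3.1542)·1.103305 = -0.177649
denominator = 1 − 1.489054 = -0.489054
p = -0.177649 / -0.489054 = 0.3633

p = 0.3633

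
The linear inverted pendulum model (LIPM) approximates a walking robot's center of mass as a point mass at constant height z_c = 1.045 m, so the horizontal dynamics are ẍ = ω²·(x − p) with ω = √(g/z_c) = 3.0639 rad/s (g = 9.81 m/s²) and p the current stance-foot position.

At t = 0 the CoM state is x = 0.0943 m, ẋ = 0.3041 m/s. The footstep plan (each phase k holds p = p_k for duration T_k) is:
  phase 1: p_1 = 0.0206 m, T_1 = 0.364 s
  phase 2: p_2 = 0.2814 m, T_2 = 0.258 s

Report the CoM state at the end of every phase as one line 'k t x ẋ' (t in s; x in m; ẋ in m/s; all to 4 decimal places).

1 0.3640 0.2802 0.8210
2 0.6220 0.5144 1.0880

phase 1: p=0.0206, T=0.364, ωT=1.115260, cosh=1.689095, sinh=1.361265; start (x,ẋ)=(0.094300, 0.304100) → end (x,ẋ)=(0.280195, 0.821040)
phase 2: p=0.2814, T=0.258, ωT=0.790486, cosh=1.329046, sinh=0.875422; start (x,ẋ)=(0.280195, 0.821040) → end (x,ẋ)=(0.514388, 1.087969)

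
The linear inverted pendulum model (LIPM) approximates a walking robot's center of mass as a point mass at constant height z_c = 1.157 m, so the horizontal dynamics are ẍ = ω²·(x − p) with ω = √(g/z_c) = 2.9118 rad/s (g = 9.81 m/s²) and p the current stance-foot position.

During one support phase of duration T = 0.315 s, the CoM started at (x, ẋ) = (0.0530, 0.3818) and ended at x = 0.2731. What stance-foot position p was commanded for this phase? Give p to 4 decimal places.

p = -0.1294

ωT = 2.9118·0.315 = 0.917217; cosh(ωT) = 1.450973, sinh(ωT) = 1.051344
x(T) = p + (x₀−p)·cosh(ωT) + (ẋ₀/ω)·sinh(ωT) ⇒ p·(1 − cosh) = x(T) − x₀·cosh − (ẋ₀/ω)·sinh
numerator   = 0.2731 − (0.0530)·1.450973 − (0.3818/2.9118)·1.051344 = 0.058345
denominator = 1 − 1.450973 = -0.450973
p = 0.058345 / -0.450973 = -0.1294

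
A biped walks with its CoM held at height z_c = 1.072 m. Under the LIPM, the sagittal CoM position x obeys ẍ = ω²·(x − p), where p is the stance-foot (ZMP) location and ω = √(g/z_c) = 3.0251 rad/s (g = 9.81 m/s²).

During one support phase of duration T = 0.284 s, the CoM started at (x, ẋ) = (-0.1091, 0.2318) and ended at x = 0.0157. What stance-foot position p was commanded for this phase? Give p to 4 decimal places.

ωT = 3.0251·0.284 = 0.859128; cosh(ωT) = 1.392316, sinh(ωT) = 0.968785
x(T) = p + (x₀−p)·cosh(ωT) + (ẋ₀/ω)·sinh(ωT) ⇒ p·(1 − cosh) = x(T) − x₀·cosh − (ẋ₀/ω)·sinh
numerator   = 0.0157 − (-0.1091)·1.392316 − (0.2318/3.0251)·0.968785 = 0.093368
denominator = 1 − 1.392316 = -0.392316
p = 0.093368 / -0.392316 = -0.2380

p = -0.2380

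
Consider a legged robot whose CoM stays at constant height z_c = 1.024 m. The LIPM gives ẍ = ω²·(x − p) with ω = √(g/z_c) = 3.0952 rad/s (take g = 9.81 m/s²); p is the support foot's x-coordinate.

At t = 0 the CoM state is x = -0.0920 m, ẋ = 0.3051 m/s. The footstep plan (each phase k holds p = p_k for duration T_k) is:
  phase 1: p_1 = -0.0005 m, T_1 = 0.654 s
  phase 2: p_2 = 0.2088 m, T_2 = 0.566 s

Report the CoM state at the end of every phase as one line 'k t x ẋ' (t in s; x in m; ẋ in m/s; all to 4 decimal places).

phase 1: p=-0.0005, T=0.654, ωT=2.024261, cosh=3.851302, sinh=3.719211; start (x,ẋ)=(-0.092000, 0.305100) → end (x,ẋ)=(0.013716, 0.121712)
phase 2: p=0.2088, T=0.566, ωT=1.751883, cosh=2.969448, sinh=2.796001; start (x,ẋ)=(0.013716, 0.121712) → end (x,ẋ)=(-0.260546, -1.326878)

1 0.6540 0.0137 0.1217
2 1.2200 -0.2605 -1.3269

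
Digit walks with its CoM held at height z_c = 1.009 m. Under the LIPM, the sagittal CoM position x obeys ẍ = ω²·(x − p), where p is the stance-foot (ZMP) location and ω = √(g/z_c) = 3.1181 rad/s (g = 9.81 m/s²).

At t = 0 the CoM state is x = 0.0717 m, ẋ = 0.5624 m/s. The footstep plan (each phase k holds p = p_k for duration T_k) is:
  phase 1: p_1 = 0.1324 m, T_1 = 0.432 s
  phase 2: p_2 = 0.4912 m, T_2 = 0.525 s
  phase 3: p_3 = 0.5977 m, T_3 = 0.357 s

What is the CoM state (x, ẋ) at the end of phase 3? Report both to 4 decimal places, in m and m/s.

phase 1: p=0.1324, T=0.432, ωT=1.347019, cosh=2.052979, sinh=1.792965; start (x,ẋ)=(0.071700, 0.562400) → end (x,ẋ)=(0.331175, 0.815243)
phase 2: p=0.4912, T=0.525, ωT=1.637003, cosh=2.667151, sinh=2.472589; start (x,ẋ)=(0.331175, 0.815243) → end (x,ẋ)=(0.710859, 0.940617)
phase 3: p=0.5977, T=0.357, ωT=1.113162, cosh=1.686243, sinh=1.357724; start (x,ẋ)=(0.710859, 0.940617) → end (x,ẋ)=(1.198089, 2.065170)

x = 1.1981, ẋ = 2.0652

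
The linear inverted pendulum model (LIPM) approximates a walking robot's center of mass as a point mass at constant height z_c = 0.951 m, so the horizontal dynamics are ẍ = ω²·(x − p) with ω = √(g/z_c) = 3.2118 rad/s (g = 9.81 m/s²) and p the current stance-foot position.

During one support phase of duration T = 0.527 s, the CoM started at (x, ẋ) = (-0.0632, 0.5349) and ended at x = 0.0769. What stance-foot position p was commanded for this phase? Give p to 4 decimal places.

ωT = 3.2118·0.527 = 1.692619; cosh(ωT) = 2.808864, sinh(ωT) = 2.624827
x(T) = p + (x₀−p)·cosh(ωT) + (ẋ₀/ω)·sinh(ωT) ⇒ p·(1 − cosh) = x(T) − x₀·cosh − (ẋ₀/ω)·sinh
numerator   = 0.0769 − (-0.0632)·2.808864 − (0.5349/3.2118)·2.624827 = -0.182724
denominator = 1 − 2.808864 = -1.808864
p = -0.182724 / -1.808864 = 0.1010

p = 0.1010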